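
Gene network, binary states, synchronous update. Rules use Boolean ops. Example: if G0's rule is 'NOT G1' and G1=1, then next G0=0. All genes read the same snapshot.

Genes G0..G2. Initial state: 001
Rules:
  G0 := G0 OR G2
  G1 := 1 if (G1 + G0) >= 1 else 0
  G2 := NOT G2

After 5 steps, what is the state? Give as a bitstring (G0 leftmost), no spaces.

Step 1: G0=G0|G2=0|1=1 G1=(0+0>=1)=0 G2=NOT G2=NOT 1=0 -> 100
Step 2: G0=G0|G2=1|0=1 G1=(0+1>=1)=1 G2=NOT G2=NOT 0=1 -> 111
Step 3: G0=G0|G2=1|1=1 G1=(1+1>=1)=1 G2=NOT G2=NOT 1=0 -> 110
Step 4: G0=G0|G2=1|0=1 G1=(1+1>=1)=1 G2=NOT G2=NOT 0=1 -> 111
Step 5: G0=G0|G2=1|1=1 G1=(1+1>=1)=1 G2=NOT G2=NOT 1=0 -> 110

110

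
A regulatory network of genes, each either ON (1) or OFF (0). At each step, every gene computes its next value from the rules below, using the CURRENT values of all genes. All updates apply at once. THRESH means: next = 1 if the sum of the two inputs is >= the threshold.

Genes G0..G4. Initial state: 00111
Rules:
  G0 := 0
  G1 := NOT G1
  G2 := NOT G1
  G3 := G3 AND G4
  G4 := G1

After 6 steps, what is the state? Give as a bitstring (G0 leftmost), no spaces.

Step 1: G0=0(const) G1=NOT G1=NOT 0=1 G2=NOT G1=NOT 0=1 G3=G3&G4=1&1=1 G4=G1=0 -> 01110
Step 2: G0=0(const) G1=NOT G1=NOT 1=0 G2=NOT G1=NOT 1=0 G3=G3&G4=1&0=0 G4=G1=1 -> 00001
Step 3: G0=0(const) G1=NOT G1=NOT 0=1 G2=NOT G1=NOT 0=1 G3=G3&G4=0&1=0 G4=G1=0 -> 01100
Step 4: G0=0(const) G1=NOT G1=NOT 1=0 G2=NOT G1=NOT 1=0 G3=G3&G4=0&0=0 G4=G1=1 -> 00001
Step 5: G0=0(const) G1=NOT G1=NOT 0=1 G2=NOT G1=NOT 0=1 G3=G3&G4=0&1=0 G4=G1=0 -> 01100
Step 6: G0=0(const) G1=NOT G1=NOT 1=0 G2=NOT G1=NOT 1=0 G3=G3&G4=0&0=0 G4=G1=1 -> 00001

00001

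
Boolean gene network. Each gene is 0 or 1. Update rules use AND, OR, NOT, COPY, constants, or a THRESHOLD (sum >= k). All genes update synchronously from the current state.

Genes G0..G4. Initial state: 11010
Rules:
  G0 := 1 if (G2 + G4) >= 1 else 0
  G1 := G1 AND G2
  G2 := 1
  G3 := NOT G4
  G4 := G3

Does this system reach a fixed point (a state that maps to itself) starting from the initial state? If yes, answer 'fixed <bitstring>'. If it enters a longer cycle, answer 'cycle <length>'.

Answer: cycle 4

Derivation:
Step 0: 11010
Step 1: G0=(0+0>=1)=0 G1=G1&G2=1&0=0 G2=1(const) G3=NOT G4=NOT 0=1 G4=G3=1 -> 00111
Step 2: G0=(1+1>=1)=1 G1=G1&G2=0&1=0 G2=1(const) G3=NOT G4=NOT 1=0 G4=G3=1 -> 10101
Step 3: G0=(1+1>=1)=1 G1=G1&G2=0&1=0 G2=1(const) G3=NOT G4=NOT 1=0 G4=G3=0 -> 10100
Step 4: G0=(1+0>=1)=1 G1=G1&G2=0&1=0 G2=1(const) G3=NOT G4=NOT 0=1 G4=G3=0 -> 10110
Step 5: G0=(1+0>=1)=1 G1=G1&G2=0&1=0 G2=1(const) G3=NOT G4=NOT 0=1 G4=G3=1 -> 10111
Step 6: G0=(1+1>=1)=1 G1=G1&G2=0&1=0 G2=1(const) G3=NOT G4=NOT 1=0 G4=G3=1 -> 10101
Cycle of length 4 starting at step 2 -> no fixed point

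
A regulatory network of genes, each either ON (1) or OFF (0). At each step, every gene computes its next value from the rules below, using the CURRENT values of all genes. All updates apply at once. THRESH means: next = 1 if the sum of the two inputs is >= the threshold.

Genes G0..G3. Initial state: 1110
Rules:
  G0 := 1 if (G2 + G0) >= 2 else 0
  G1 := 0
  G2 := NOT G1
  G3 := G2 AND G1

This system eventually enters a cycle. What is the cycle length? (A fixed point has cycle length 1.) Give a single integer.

Answer: 1

Derivation:
Step 0: 1110
Step 1: G0=(1+1>=2)=1 G1=0(const) G2=NOT G1=NOT 1=0 G3=G2&G1=1&1=1 -> 1001
Step 2: G0=(0+1>=2)=0 G1=0(const) G2=NOT G1=NOT 0=1 G3=G2&G1=0&0=0 -> 0010
Step 3: G0=(1+0>=2)=0 G1=0(const) G2=NOT G1=NOT 0=1 G3=G2&G1=1&0=0 -> 0010
State from step 3 equals state from step 2 -> cycle length 1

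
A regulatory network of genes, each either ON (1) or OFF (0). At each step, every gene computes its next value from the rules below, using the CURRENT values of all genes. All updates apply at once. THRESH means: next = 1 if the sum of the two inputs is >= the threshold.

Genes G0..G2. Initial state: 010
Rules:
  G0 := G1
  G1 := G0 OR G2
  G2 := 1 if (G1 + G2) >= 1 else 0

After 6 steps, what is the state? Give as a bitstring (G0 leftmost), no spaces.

Step 1: G0=G1=1 G1=G0|G2=0|0=0 G2=(1+0>=1)=1 -> 101
Step 2: G0=G1=0 G1=G0|G2=1|1=1 G2=(0+1>=1)=1 -> 011
Step 3: G0=G1=1 G1=G0|G2=0|1=1 G2=(1+1>=1)=1 -> 111
Step 4: G0=G1=1 G1=G0|G2=1|1=1 G2=(1+1>=1)=1 -> 111
Step 5: G0=G1=1 G1=G0|G2=1|1=1 G2=(1+1>=1)=1 -> 111
Step 6: G0=G1=1 G1=G0|G2=1|1=1 G2=(1+1>=1)=1 -> 111

111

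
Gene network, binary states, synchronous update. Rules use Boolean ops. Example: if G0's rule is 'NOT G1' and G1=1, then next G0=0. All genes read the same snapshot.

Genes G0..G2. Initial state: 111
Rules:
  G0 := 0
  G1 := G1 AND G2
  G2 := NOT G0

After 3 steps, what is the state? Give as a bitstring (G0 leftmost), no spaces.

Step 1: G0=0(const) G1=G1&G2=1&1=1 G2=NOT G0=NOT 1=0 -> 010
Step 2: G0=0(const) G1=G1&G2=1&0=0 G2=NOT G0=NOT 0=1 -> 001
Step 3: G0=0(const) G1=G1&G2=0&1=0 G2=NOT G0=NOT 0=1 -> 001

001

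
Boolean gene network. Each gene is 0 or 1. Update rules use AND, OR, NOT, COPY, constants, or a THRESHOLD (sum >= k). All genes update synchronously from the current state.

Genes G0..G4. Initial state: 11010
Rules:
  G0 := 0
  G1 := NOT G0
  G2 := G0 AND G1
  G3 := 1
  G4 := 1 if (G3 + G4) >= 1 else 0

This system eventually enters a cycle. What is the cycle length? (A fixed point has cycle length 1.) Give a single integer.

Step 0: 11010
Step 1: G0=0(const) G1=NOT G0=NOT 1=0 G2=G0&G1=1&1=1 G3=1(const) G4=(1+0>=1)=1 -> 00111
Step 2: G0=0(const) G1=NOT G0=NOT 0=1 G2=G0&G1=0&0=0 G3=1(const) G4=(1+1>=1)=1 -> 01011
Step 3: G0=0(const) G1=NOT G0=NOT 0=1 G2=G0&G1=0&1=0 G3=1(const) G4=(1+1>=1)=1 -> 01011
State from step 3 equals state from step 2 -> cycle length 1

Answer: 1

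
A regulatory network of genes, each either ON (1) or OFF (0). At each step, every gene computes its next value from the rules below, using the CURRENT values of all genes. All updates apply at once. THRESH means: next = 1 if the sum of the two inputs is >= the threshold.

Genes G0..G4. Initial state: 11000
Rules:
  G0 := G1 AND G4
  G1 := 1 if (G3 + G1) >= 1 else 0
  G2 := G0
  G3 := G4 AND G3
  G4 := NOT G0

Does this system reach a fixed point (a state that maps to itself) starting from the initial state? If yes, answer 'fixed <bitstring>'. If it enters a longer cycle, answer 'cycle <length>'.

Answer: cycle 4

Derivation:
Step 0: 11000
Step 1: G0=G1&G4=1&0=0 G1=(0+1>=1)=1 G2=G0=1 G3=G4&G3=0&0=0 G4=NOT G0=NOT 1=0 -> 01100
Step 2: G0=G1&G4=1&0=0 G1=(0+1>=1)=1 G2=G0=0 G3=G4&G3=0&0=0 G4=NOT G0=NOT 0=1 -> 01001
Step 3: G0=G1&G4=1&1=1 G1=(0+1>=1)=1 G2=G0=0 G3=G4&G3=1&0=0 G4=NOT G0=NOT 0=1 -> 11001
Step 4: G0=G1&G4=1&1=1 G1=(0+1>=1)=1 G2=G0=1 G3=G4&G3=1&0=0 G4=NOT G0=NOT 1=0 -> 11100
Step 5: G0=G1&G4=1&0=0 G1=(0+1>=1)=1 G2=G0=1 G3=G4&G3=0&0=0 G4=NOT G0=NOT 1=0 -> 01100
Cycle of length 4 starting at step 1 -> no fixed point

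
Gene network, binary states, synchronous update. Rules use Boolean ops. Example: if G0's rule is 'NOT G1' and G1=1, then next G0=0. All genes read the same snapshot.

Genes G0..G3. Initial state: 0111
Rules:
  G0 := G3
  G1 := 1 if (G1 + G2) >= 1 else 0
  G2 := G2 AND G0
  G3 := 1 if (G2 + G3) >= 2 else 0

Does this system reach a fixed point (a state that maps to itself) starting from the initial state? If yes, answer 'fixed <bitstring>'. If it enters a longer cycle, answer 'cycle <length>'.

Answer: fixed 0100

Derivation:
Step 0: 0111
Step 1: G0=G3=1 G1=(1+1>=1)=1 G2=G2&G0=1&0=0 G3=(1+1>=2)=1 -> 1101
Step 2: G0=G3=1 G1=(1+0>=1)=1 G2=G2&G0=0&1=0 G3=(0+1>=2)=0 -> 1100
Step 3: G0=G3=0 G1=(1+0>=1)=1 G2=G2&G0=0&1=0 G3=(0+0>=2)=0 -> 0100
Step 4: G0=G3=0 G1=(1+0>=1)=1 G2=G2&G0=0&0=0 G3=(0+0>=2)=0 -> 0100
Fixed point reached at step 3: 0100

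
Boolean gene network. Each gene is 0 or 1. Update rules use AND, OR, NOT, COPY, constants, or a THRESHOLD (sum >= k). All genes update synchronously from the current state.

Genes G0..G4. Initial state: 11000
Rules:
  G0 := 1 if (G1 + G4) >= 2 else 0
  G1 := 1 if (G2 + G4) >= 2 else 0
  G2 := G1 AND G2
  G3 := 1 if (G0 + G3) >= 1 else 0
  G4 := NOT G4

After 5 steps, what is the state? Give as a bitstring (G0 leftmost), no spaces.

Step 1: G0=(1+0>=2)=0 G1=(0+0>=2)=0 G2=G1&G2=1&0=0 G3=(1+0>=1)=1 G4=NOT G4=NOT 0=1 -> 00011
Step 2: G0=(0+1>=2)=0 G1=(0+1>=2)=0 G2=G1&G2=0&0=0 G3=(0+1>=1)=1 G4=NOT G4=NOT 1=0 -> 00010
Step 3: G0=(0+0>=2)=0 G1=(0+0>=2)=0 G2=G1&G2=0&0=0 G3=(0+1>=1)=1 G4=NOT G4=NOT 0=1 -> 00011
Step 4: G0=(0+1>=2)=0 G1=(0+1>=2)=0 G2=G1&G2=0&0=0 G3=(0+1>=1)=1 G4=NOT G4=NOT 1=0 -> 00010
Step 5: G0=(0+0>=2)=0 G1=(0+0>=2)=0 G2=G1&G2=0&0=0 G3=(0+1>=1)=1 G4=NOT G4=NOT 0=1 -> 00011

00011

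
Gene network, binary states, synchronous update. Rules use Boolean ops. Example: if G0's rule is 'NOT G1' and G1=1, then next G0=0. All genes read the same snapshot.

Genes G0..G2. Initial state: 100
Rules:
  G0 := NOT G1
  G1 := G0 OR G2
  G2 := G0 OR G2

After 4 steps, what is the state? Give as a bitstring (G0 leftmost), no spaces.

Step 1: G0=NOT G1=NOT 0=1 G1=G0|G2=1|0=1 G2=G0|G2=1|0=1 -> 111
Step 2: G0=NOT G1=NOT 1=0 G1=G0|G2=1|1=1 G2=G0|G2=1|1=1 -> 011
Step 3: G0=NOT G1=NOT 1=0 G1=G0|G2=0|1=1 G2=G0|G2=0|1=1 -> 011
Step 4: G0=NOT G1=NOT 1=0 G1=G0|G2=0|1=1 G2=G0|G2=0|1=1 -> 011

011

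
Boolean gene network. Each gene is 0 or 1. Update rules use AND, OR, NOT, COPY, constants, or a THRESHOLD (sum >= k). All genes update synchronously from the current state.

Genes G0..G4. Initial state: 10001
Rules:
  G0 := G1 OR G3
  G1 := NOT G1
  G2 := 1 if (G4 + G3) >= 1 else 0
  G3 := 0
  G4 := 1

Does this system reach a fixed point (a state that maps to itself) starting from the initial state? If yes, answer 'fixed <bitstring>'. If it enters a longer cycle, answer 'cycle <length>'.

Step 0: 10001
Step 1: G0=G1|G3=0|0=0 G1=NOT G1=NOT 0=1 G2=(1+0>=1)=1 G3=0(const) G4=1(const) -> 01101
Step 2: G0=G1|G3=1|0=1 G1=NOT G1=NOT 1=0 G2=(1+0>=1)=1 G3=0(const) G4=1(const) -> 10101
Step 3: G0=G1|G3=0|0=0 G1=NOT G1=NOT 0=1 G2=(1+0>=1)=1 G3=0(const) G4=1(const) -> 01101
Cycle of length 2 starting at step 1 -> no fixed point

Answer: cycle 2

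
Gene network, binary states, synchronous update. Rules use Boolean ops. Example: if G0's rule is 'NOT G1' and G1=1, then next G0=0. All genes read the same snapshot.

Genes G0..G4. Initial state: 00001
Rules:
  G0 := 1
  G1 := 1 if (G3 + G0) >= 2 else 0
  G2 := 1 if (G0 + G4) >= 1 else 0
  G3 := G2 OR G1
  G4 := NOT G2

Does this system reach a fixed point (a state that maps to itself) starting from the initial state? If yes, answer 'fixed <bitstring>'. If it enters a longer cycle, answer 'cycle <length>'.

Step 0: 00001
Step 1: G0=1(const) G1=(0+0>=2)=0 G2=(0+1>=1)=1 G3=G2|G1=0|0=0 G4=NOT G2=NOT 0=1 -> 10101
Step 2: G0=1(const) G1=(0+1>=2)=0 G2=(1+1>=1)=1 G3=G2|G1=1|0=1 G4=NOT G2=NOT 1=0 -> 10110
Step 3: G0=1(const) G1=(1+1>=2)=1 G2=(1+0>=1)=1 G3=G2|G1=1|0=1 G4=NOT G2=NOT 1=0 -> 11110
Step 4: G0=1(const) G1=(1+1>=2)=1 G2=(1+0>=1)=1 G3=G2|G1=1|1=1 G4=NOT G2=NOT 1=0 -> 11110
Fixed point reached at step 3: 11110

Answer: fixed 11110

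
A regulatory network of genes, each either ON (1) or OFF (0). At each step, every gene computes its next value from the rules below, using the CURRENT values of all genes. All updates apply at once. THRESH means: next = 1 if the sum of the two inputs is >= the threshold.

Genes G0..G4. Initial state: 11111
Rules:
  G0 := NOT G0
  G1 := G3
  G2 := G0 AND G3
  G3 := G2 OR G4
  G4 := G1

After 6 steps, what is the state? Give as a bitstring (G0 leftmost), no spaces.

Step 1: G0=NOT G0=NOT 1=0 G1=G3=1 G2=G0&G3=1&1=1 G3=G2|G4=1|1=1 G4=G1=1 -> 01111
Step 2: G0=NOT G0=NOT 0=1 G1=G3=1 G2=G0&G3=0&1=0 G3=G2|G4=1|1=1 G4=G1=1 -> 11011
Step 3: G0=NOT G0=NOT 1=0 G1=G3=1 G2=G0&G3=1&1=1 G3=G2|G4=0|1=1 G4=G1=1 -> 01111
Step 4: G0=NOT G0=NOT 0=1 G1=G3=1 G2=G0&G3=0&1=0 G3=G2|G4=1|1=1 G4=G1=1 -> 11011
Step 5: G0=NOT G0=NOT 1=0 G1=G3=1 G2=G0&G3=1&1=1 G3=G2|G4=0|1=1 G4=G1=1 -> 01111
Step 6: G0=NOT G0=NOT 0=1 G1=G3=1 G2=G0&G3=0&1=0 G3=G2|G4=1|1=1 G4=G1=1 -> 11011

11011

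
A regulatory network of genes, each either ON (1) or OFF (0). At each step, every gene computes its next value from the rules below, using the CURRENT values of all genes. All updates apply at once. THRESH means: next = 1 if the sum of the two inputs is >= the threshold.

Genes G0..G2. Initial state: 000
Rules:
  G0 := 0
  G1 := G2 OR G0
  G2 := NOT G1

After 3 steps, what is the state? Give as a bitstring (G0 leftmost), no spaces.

Step 1: G0=0(const) G1=G2|G0=0|0=0 G2=NOT G1=NOT 0=1 -> 001
Step 2: G0=0(const) G1=G2|G0=1|0=1 G2=NOT G1=NOT 0=1 -> 011
Step 3: G0=0(const) G1=G2|G0=1|0=1 G2=NOT G1=NOT 1=0 -> 010

010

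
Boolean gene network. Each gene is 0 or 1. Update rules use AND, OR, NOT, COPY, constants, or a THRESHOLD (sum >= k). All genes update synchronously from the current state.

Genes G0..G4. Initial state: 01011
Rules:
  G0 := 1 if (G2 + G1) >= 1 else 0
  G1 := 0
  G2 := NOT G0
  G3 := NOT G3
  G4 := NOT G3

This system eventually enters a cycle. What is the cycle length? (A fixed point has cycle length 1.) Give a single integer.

Step 0: 01011
Step 1: G0=(0+1>=1)=1 G1=0(const) G2=NOT G0=NOT 0=1 G3=NOT G3=NOT 1=0 G4=NOT G3=NOT 1=0 -> 10100
Step 2: G0=(1+0>=1)=1 G1=0(const) G2=NOT G0=NOT 1=0 G3=NOT G3=NOT 0=1 G4=NOT G3=NOT 0=1 -> 10011
Step 3: G0=(0+0>=1)=0 G1=0(const) G2=NOT G0=NOT 1=0 G3=NOT G3=NOT 1=0 G4=NOT G3=NOT 1=0 -> 00000
Step 4: G0=(0+0>=1)=0 G1=0(const) G2=NOT G0=NOT 0=1 G3=NOT G3=NOT 0=1 G4=NOT G3=NOT 0=1 -> 00111
Step 5: G0=(1+0>=1)=1 G1=0(const) G2=NOT G0=NOT 0=1 G3=NOT G3=NOT 1=0 G4=NOT G3=NOT 1=0 -> 10100
State from step 5 equals state from step 1 -> cycle length 4

Answer: 4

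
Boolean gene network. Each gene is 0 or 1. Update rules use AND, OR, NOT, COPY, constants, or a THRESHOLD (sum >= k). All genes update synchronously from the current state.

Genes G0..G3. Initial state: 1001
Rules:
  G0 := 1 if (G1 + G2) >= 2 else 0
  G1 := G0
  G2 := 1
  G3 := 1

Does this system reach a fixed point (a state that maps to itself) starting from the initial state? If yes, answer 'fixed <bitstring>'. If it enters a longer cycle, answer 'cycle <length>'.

Step 0: 1001
Step 1: G0=(0+0>=2)=0 G1=G0=1 G2=1(const) G3=1(const) -> 0111
Step 2: G0=(1+1>=2)=1 G1=G0=0 G2=1(const) G3=1(const) -> 1011
Step 3: G0=(0+1>=2)=0 G1=G0=1 G2=1(const) G3=1(const) -> 0111
Cycle of length 2 starting at step 1 -> no fixed point

Answer: cycle 2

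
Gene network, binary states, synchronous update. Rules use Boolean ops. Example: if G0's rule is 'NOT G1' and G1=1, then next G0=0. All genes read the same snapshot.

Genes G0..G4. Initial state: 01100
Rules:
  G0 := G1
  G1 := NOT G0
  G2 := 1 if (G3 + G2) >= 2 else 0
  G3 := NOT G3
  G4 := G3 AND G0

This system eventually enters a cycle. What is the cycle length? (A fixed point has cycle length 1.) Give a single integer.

Step 0: 01100
Step 1: G0=G1=1 G1=NOT G0=NOT 0=1 G2=(0+1>=2)=0 G3=NOT G3=NOT 0=1 G4=G3&G0=0&0=0 -> 11010
Step 2: G0=G1=1 G1=NOT G0=NOT 1=0 G2=(1+0>=2)=0 G3=NOT G3=NOT 1=0 G4=G3&G0=1&1=1 -> 10001
Step 3: G0=G1=0 G1=NOT G0=NOT 1=0 G2=(0+0>=2)=0 G3=NOT G3=NOT 0=1 G4=G3&G0=0&1=0 -> 00010
Step 4: G0=G1=0 G1=NOT G0=NOT 0=1 G2=(1+0>=2)=0 G3=NOT G3=NOT 1=0 G4=G3&G0=1&0=0 -> 01000
Step 5: G0=G1=1 G1=NOT G0=NOT 0=1 G2=(0+0>=2)=0 G3=NOT G3=NOT 0=1 G4=G3&G0=0&0=0 -> 11010
State from step 5 equals state from step 1 -> cycle length 4

Answer: 4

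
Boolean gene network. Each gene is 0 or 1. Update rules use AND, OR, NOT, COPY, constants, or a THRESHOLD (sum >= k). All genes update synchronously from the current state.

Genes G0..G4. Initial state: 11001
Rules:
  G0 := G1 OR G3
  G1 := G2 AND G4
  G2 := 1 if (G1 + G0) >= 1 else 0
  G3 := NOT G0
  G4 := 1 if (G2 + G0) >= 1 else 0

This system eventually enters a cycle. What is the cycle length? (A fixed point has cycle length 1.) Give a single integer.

Answer: 1

Derivation:
Step 0: 11001
Step 1: G0=G1|G3=1|0=1 G1=G2&G4=0&1=0 G2=(1+1>=1)=1 G3=NOT G0=NOT 1=0 G4=(0+1>=1)=1 -> 10101
Step 2: G0=G1|G3=0|0=0 G1=G2&G4=1&1=1 G2=(0+1>=1)=1 G3=NOT G0=NOT 1=0 G4=(1+1>=1)=1 -> 01101
Step 3: G0=G1|G3=1|0=1 G1=G2&G4=1&1=1 G2=(1+0>=1)=1 G3=NOT G0=NOT 0=1 G4=(1+0>=1)=1 -> 11111
Step 4: G0=G1|G3=1|1=1 G1=G2&G4=1&1=1 G2=(1+1>=1)=1 G3=NOT G0=NOT 1=0 G4=(1+1>=1)=1 -> 11101
Step 5: G0=G1|G3=1|0=1 G1=G2&G4=1&1=1 G2=(1+1>=1)=1 G3=NOT G0=NOT 1=0 G4=(1+1>=1)=1 -> 11101
State from step 5 equals state from step 4 -> cycle length 1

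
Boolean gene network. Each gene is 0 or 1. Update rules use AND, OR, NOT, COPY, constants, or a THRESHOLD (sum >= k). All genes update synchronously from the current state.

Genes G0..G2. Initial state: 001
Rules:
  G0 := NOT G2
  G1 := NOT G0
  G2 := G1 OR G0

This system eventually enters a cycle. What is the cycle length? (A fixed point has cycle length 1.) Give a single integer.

Step 0: 001
Step 1: G0=NOT G2=NOT 1=0 G1=NOT G0=NOT 0=1 G2=G1|G0=0|0=0 -> 010
Step 2: G0=NOT G2=NOT 0=1 G1=NOT G0=NOT 0=1 G2=G1|G0=1|0=1 -> 111
Step 3: G0=NOT G2=NOT 1=0 G1=NOT G0=NOT 1=0 G2=G1|G0=1|1=1 -> 001
State from step 3 equals state from step 0 -> cycle length 3

Answer: 3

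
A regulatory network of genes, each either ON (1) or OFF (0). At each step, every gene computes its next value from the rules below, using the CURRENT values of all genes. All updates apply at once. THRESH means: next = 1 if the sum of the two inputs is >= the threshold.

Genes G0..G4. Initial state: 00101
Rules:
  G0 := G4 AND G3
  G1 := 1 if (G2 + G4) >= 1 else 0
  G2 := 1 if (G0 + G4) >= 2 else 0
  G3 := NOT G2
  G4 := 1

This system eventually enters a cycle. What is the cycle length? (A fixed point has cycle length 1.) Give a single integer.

Answer: 6

Derivation:
Step 0: 00101
Step 1: G0=G4&G3=1&0=0 G1=(1+1>=1)=1 G2=(0+1>=2)=0 G3=NOT G2=NOT 1=0 G4=1(const) -> 01001
Step 2: G0=G4&G3=1&0=0 G1=(0+1>=1)=1 G2=(0+1>=2)=0 G3=NOT G2=NOT 0=1 G4=1(const) -> 01011
Step 3: G0=G4&G3=1&1=1 G1=(0+1>=1)=1 G2=(0+1>=2)=0 G3=NOT G2=NOT 0=1 G4=1(const) -> 11011
Step 4: G0=G4&G3=1&1=1 G1=(0+1>=1)=1 G2=(1+1>=2)=1 G3=NOT G2=NOT 0=1 G4=1(const) -> 11111
Step 5: G0=G4&G3=1&1=1 G1=(1+1>=1)=1 G2=(1+1>=2)=1 G3=NOT G2=NOT 1=0 G4=1(const) -> 11101
Step 6: G0=G4&G3=1&0=0 G1=(1+1>=1)=1 G2=(1+1>=2)=1 G3=NOT G2=NOT 1=0 G4=1(const) -> 01101
Step 7: G0=G4&G3=1&0=0 G1=(1+1>=1)=1 G2=(0+1>=2)=0 G3=NOT G2=NOT 1=0 G4=1(const) -> 01001
State from step 7 equals state from step 1 -> cycle length 6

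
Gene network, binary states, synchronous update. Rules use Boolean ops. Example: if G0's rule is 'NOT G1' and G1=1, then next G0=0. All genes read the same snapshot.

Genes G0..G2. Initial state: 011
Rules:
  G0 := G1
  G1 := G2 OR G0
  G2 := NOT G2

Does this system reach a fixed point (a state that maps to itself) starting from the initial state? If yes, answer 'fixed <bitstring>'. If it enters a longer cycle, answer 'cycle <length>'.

Step 0: 011
Step 1: G0=G1=1 G1=G2|G0=1|0=1 G2=NOT G2=NOT 1=0 -> 110
Step 2: G0=G1=1 G1=G2|G0=0|1=1 G2=NOT G2=NOT 0=1 -> 111
Step 3: G0=G1=1 G1=G2|G0=1|1=1 G2=NOT G2=NOT 1=0 -> 110
Cycle of length 2 starting at step 1 -> no fixed point

Answer: cycle 2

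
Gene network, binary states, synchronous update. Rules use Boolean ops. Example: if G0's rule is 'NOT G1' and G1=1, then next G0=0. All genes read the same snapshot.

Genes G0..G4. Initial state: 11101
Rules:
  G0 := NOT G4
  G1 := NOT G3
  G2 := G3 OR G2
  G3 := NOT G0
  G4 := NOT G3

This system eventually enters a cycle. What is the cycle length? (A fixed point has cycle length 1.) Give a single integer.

Step 0: 11101
Step 1: G0=NOT G4=NOT 1=0 G1=NOT G3=NOT 0=1 G2=G3|G2=0|1=1 G3=NOT G0=NOT 1=0 G4=NOT G3=NOT 0=1 -> 01101
Step 2: G0=NOT G4=NOT 1=0 G1=NOT G3=NOT 0=1 G2=G3|G2=0|1=1 G3=NOT G0=NOT 0=1 G4=NOT G3=NOT 0=1 -> 01111
Step 3: G0=NOT G4=NOT 1=0 G1=NOT G3=NOT 1=0 G2=G3|G2=1|1=1 G3=NOT G0=NOT 0=1 G4=NOT G3=NOT 1=0 -> 00110
Step 4: G0=NOT G4=NOT 0=1 G1=NOT G3=NOT 1=0 G2=G3|G2=1|1=1 G3=NOT G0=NOT 0=1 G4=NOT G3=NOT 1=0 -> 10110
Step 5: G0=NOT G4=NOT 0=1 G1=NOT G3=NOT 1=0 G2=G3|G2=1|1=1 G3=NOT G0=NOT 1=0 G4=NOT G3=NOT 1=0 -> 10100
Step 6: G0=NOT G4=NOT 0=1 G1=NOT G3=NOT 0=1 G2=G3|G2=0|1=1 G3=NOT G0=NOT 1=0 G4=NOT G3=NOT 0=1 -> 11101
State from step 6 equals state from step 0 -> cycle length 6

Answer: 6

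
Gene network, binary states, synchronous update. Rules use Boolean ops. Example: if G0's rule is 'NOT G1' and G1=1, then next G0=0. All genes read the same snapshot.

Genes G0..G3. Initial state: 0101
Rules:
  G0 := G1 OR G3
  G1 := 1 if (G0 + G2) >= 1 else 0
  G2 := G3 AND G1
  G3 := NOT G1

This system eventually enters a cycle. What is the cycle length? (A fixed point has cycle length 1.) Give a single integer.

Step 0: 0101
Step 1: G0=G1|G3=1|1=1 G1=(0+0>=1)=0 G2=G3&G1=1&1=1 G3=NOT G1=NOT 1=0 -> 1010
Step 2: G0=G1|G3=0|0=0 G1=(1+1>=1)=1 G2=G3&G1=0&0=0 G3=NOT G1=NOT 0=1 -> 0101
State from step 2 equals state from step 0 -> cycle length 2

Answer: 2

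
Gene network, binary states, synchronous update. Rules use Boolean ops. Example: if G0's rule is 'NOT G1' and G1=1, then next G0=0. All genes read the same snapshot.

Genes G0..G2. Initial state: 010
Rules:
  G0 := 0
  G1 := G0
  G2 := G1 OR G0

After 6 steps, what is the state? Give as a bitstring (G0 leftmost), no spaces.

Step 1: G0=0(const) G1=G0=0 G2=G1|G0=1|0=1 -> 001
Step 2: G0=0(const) G1=G0=0 G2=G1|G0=0|0=0 -> 000
Step 3: G0=0(const) G1=G0=0 G2=G1|G0=0|0=0 -> 000
Step 4: G0=0(const) G1=G0=0 G2=G1|G0=0|0=0 -> 000
Step 5: G0=0(const) G1=G0=0 G2=G1|G0=0|0=0 -> 000
Step 6: G0=0(const) G1=G0=0 G2=G1|G0=0|0=0 -> 000

000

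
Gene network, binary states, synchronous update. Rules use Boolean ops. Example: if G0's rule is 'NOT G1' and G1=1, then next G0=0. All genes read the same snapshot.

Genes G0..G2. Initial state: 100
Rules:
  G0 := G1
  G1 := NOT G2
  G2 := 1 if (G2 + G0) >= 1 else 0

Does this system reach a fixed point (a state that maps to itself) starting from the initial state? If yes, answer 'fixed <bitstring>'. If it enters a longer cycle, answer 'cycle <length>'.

Answer: fixed 001

Derivation:
Step 0: 100
Step 1: G0=G1=0 G1=NOT G2=NOT 0=1 G2=(0+1>=1)=1 -> 011
Step 2: G0=G1=1 G1=NOT G2=NOT 1=0 G2=(1+0>=1)=1 -> 101
Step 3: G0=G1=0 G1=NOT G2=NOT 1=0 G2=(1+1>=1)=1 -> 001
Step 4: G0=G1=0 G1=NOT G2=NOT 1=0 G2=(1+0>=1)=1 -> 001
Fixed point reached at step 3: 001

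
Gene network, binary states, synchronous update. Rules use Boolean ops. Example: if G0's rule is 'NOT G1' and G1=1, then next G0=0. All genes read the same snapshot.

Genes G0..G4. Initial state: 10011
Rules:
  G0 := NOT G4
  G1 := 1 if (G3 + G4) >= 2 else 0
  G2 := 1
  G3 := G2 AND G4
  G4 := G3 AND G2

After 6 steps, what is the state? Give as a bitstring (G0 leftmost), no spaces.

Step 1: G0=NOT G4=NOT 1=0 G1=(1+1>=2)=1 G2=1(const) G3=G2&G4=0&1=0 G4=G3&G2=1&0=0 -> 01100
Step 2: G0=NOT G4=NOT 0=1 G1=(0+0>=2)=0 G2=1(const) G3=G2&G4=1&0=0 G4=G3&G2=0&1=0 -> 10100
Step 3: G0=NOT G4=NOT 0=1 G1=(0+0>=2)=0 G2=1(const) G3=G2&G4=1&0=0 G4=G3&G2=0&1=0 -> 10100
Step 4: G0=NOT G4=NOT 0=1 G1=(0+0>=2)=0 G2=1(const) G3=G2&G4=1&0=0 G4=G3&G2=0&1=0 -> 10100
Step 5: G0=NOT G4=NOT 0=1 G1=(0+0>=2)=0 G2=1(const) G3=G2&G4=1&0=0 G4=G3&G2=0&1=0 -> 10100
Step 6: G0=NOT G4=NOT 0=1 G1=(0+0>=2)=0 G2=1(const) G3=G2&G4=1&0=0 G4=G3&G2=0&1=0 -> 10100

10100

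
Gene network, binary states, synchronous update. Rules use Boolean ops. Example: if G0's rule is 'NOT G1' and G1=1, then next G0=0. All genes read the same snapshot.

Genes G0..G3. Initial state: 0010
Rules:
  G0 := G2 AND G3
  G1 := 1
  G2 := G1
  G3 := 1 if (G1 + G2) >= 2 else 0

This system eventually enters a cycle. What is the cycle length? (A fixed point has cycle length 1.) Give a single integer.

Answer: 1

Derivation:
Step 0: 0010
Step 1: G0=G2&G3=1&0=0 G1=1(const) G2=G1=0 G3=(0+1>=2)=0 -> 0100
Step 2: G0=G2&G3=0&0=0 G1=1(const) G2=G1=1 G3=(1+0>=2)=0 -> 0110
Step 3: G0=G2&G3=1&0=0 G1=1(const) G2=G1=1 G3=(1+1>=2)=1 -> 0111
Step 4: G0=G2&G3=1&1=1 G1=1(const) G2=G1=1 G3=(1+1>=2)=1 -> 1111
Step 5: G0=G2&G3=1&1=1 G1=1(const) G2=G1=1 G3=(1+1>=2)=1 -> 1111
State from step 5 equals state from step 4 -> cycle length 1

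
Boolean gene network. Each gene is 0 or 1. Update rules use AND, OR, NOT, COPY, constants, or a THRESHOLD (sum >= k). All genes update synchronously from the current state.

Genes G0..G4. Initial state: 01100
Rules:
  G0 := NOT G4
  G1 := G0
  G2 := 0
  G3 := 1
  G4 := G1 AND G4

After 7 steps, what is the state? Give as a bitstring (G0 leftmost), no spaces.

Step 1: G0=NOT G4=NOT 0=1 G1=G0=0 G2=0(const) G3=1(const) G4=G1&G4=1&0=0 -> 10010
Step 2: G0=NOT G4=NOT 0=1 G1=G0=1 G2=0(const) G3=1(const) G4=G1&G4=0&0=0 -> 11010
Step 3: G0=NOT G4=NOT 0=1 G1=G0=1 G2=0(const) G3=1(const) G4=G1&G4=1&0=0 -> 11010
Step 4: G0=NOT G4=NOT 0=1 G1=G0=1 G2=0(const) G3=1(const) G4=G1&G4=1&0=0 -> 11010
Step 5: G0=NOT G4=NOT 0=1 G1=G0=1 G2=0(const) G3=1(const) G4=G1&G4=1&0=0 -> 11010
Step 6: G0=NOT G4=NOT 0=1 G1=G0=1 G2=0(const) G3=1(const) G4=G1&G4=1&0=0 -> 11010
Step 7: G0=NOT G4=NOT 0=1 G1=G0=1 G2=0(const) G3=1(const) G4=G1&G4=1&0=0 -> 11010

11010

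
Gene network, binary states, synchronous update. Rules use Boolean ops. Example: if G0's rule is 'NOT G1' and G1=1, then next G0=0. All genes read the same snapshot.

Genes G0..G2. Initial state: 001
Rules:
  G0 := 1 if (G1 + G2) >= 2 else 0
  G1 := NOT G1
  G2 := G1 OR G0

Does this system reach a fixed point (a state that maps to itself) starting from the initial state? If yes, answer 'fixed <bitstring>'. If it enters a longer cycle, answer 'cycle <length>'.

Answer: cycle 2

Derivation:
Step 0: 001
Step 1: G0=(0+1>=2)=0 G1=NOT G1=NOT 0=1 G2=G1|G0=0|0=0 -> 010
Step 2: G0=(1+0>=2)=0 G1=NOT G1=NOT 1=0 G2=G1|G0=1|0=1 -> 001
Cycle of length 2 starting at step 0 -> no fixed point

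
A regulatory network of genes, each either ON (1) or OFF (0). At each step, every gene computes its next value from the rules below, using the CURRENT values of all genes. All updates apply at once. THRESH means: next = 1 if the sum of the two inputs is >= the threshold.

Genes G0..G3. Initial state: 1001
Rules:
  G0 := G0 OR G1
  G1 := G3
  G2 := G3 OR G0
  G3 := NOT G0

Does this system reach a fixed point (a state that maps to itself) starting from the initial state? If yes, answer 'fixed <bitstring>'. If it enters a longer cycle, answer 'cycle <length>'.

Step 0: 1001
Step 1: G0=G0|G1=1|0=1 G1=G3=1 G2=G3|G0=1|1=1 G3=NOT G0=NOT 1=0 -> 1110
Step 2: G0=G0|G1=1|1=1 G1=G3=0 G2=G3|G0=0|1=1 G3=NOT G0=NOT 1=0 -> 1010
Step 3: G0=G0|G1=1|0=1 G1=G3=0 G2=G3|G0=0|1=1 G3=NOT G0=NOT 1=0 -> 1010
Fixed point reached at step 2: 1010

Answer: fixed 1010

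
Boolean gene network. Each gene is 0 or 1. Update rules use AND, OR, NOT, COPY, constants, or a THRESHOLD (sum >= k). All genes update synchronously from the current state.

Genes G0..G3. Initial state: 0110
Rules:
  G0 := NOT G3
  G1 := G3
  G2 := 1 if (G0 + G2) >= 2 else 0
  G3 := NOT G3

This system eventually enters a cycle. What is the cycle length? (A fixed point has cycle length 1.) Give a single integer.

Step 0: 0110
Step 1: G0=NOT G3=NOT 0=1 G1=G3=0 G2=(0+1>=2)=0 G3=NOT G3=NOT 0=1 -> 1001
Step 2: G0=NOT G3=NOT 1=0 G1=G3=1 G2=(1+0>=2)=0 G3=NOT G3=NOT 1=0 -> 0100
Step 3: G0=NOT G3=NOT 0=1 G1=G3=0 G2=(0+0>=2)=0 G3=NOT G3=NOT 0=1 -> 1001
State from step 3 equals state from step 1 -> cycle length 2

Answer: 2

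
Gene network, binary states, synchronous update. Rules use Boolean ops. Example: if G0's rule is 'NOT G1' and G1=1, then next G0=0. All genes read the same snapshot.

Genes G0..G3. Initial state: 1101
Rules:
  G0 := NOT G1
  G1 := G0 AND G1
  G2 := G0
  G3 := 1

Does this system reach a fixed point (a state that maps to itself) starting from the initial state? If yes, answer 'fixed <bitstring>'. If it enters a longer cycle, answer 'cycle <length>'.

Answer: fixed 1011

Derivation:
Step 0: 1101
Step 1: G0=NOT G1=NOT 1=0 G1=G0&G1=1&1=1 G2=G0=1 G3=1(const) -> 0111
Step 2: G0=NOT G1=NOT 1=0 G1=G0&G1=0&1=0 G2=G0=0 G3=1(const) -> 0001
Step 3: G0=NOT G1=NOT 0=1 G1=G0&G1=0&0=0 G2=G0=0 G3=1(const) -> 1001
Step 4: G0=NOT G1=NOT 0=1 G1=G0&G1=1&0=0 G2=G0=1 G3=1(const) -> 1011
Step 5: G0=NOT G1=NOT 0=1 G1=G0&G1=1&0=0 G2=G0=1 G3=1(const) -> 1011
Fixed point reached at step 4: 1011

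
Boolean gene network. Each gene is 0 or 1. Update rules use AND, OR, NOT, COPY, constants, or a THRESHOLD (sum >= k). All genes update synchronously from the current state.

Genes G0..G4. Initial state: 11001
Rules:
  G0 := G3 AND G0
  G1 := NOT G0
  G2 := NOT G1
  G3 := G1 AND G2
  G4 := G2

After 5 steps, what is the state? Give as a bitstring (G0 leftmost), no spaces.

Step 1: G0=G3&G0=0&1=0 G1=NOT G0=NOT 1=0 G2=NOT G1=NOT 1=0 G3=G1&G2=1&0=0 G4=G2=0 -> 00000
Step 2: G0=G3&G0=0&0=0 G1=NOT G0=NOT 0=1 G2=NOT G1=NOT 0=1 G3=G1&G2=0&0=0 G4=G2=0 -> 01100
Step 3: G0=G3&G0=0&0=0 G1=NOT G0=NOT 0=1 G2=NOT G1=NOT 1=0 G3=G1&G2=1&1=1 G4=G2=1 -> 01011
Step 4: G0=G3&G0=1&0=0 G1=NOT G0=NOT 0=1 G2=NOT G1=NOT 1=0 G3=G1&G2=1&0=0 G4=G2=0 -> 01000
Step 5: G0=G3&G0=0&0=0 G1=NOT G0=NOT 0=1 G2=NOT G1=NOT 1=0 G3=G1&G2=1&0=0 G4=G2=0 -> 01000

01000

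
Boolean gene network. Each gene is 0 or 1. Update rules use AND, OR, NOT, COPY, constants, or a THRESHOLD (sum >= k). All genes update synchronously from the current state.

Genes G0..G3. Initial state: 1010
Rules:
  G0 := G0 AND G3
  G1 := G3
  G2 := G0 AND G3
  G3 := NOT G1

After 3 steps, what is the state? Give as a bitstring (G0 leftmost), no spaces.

Step 1: G0=G0&G3=1&0=0 G1=G3=0 G2=G0&G3=1&0=0 G3=NOT G1=NOT 0=1 -> 0001
Step 2: G0=G0&G3=0&1=0 G1=G3=1 G2=G0&G3=0&1=0 G3=NOT G1=NOT 0=1 -> 0101
Step 3: G0=G0&G3=0&1=0 G1=G3=1 G2=G0&G3=0&1=0 G3=NOT G1=NOT 1=0 -> 0100

0100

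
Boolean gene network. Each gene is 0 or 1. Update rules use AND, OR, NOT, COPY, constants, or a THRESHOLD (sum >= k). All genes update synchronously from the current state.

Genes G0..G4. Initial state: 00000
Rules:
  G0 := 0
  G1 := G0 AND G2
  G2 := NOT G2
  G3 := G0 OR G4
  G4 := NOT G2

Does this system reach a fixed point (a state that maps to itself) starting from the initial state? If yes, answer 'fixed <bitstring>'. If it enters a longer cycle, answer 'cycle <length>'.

Answer: cycle 2

Derivation:
Step 0: 00000
Step 1: G0=0(const) G1=G0&G2=0&0=0 G2=NOT G2=NOT 0=1 G3=G0|G4=0|0=0 G4=NOT G2=NOT 0=1 -> 00101
Step 2: G0=0(const) G1=G0&G2=0&1=0 G2=NOT G2=NOT 1=0 G3=G0|G4=0|1=1 G4=NOT G2=NOT 1=0 -> 00010
Step 3: G0=0(const) G1=G0&G2=0&0=0 G2=NOT G2=NOT 0=1 G3=G0|G4=0|0=0 G4=NOT G2=NOT 0=1 -> 00101
Cycle of length 2 starting at step 1 -> no fixed point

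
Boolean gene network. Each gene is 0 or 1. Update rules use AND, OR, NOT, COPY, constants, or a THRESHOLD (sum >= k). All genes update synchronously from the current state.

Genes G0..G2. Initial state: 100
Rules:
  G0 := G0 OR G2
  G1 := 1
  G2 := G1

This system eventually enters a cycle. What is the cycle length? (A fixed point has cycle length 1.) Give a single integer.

Step 0: 100
Step 1: G0=G0|G2=1|0=1 G1=1(const) G2=G1=0 -> 110
Step 2: G0=G0|G2=1|0=1 G1=1(const) G2=G1=1 -> 111
Step 3: G0=G0|G2=1|1=1 G1=1(const) G2=G1=1 -> 111
State from step 3 equals state from step 2 -> cycle length 1

Answer: 1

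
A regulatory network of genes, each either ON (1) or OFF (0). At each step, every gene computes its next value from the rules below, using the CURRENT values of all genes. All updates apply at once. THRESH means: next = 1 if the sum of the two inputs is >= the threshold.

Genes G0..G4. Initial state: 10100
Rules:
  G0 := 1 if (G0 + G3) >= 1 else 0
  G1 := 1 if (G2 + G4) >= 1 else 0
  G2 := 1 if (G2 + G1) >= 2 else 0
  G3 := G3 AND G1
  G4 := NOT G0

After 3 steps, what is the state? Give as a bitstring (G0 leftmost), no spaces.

Step 1: G0=(1+0>=1)=1 G1=(1+0>=1)=1 G2=(1+0>=2)=0 G3=G3&G1=0&0=0 G4=NOT G0=NOT 1=0 -> 11000
Step 2: G0=(1+0>=1)=1 G1=(0+0>=1)=0 G2=(0+1>=2)=0 G3=G3&G1=0&1=0 G4=NOT G0=NOT 1=0 -> 10000
Step 3: G0=(1+0>=1)=1 G1=(0+0>=1)=0 G2=(0+0>=2)=0 G3=G3&G1=0&0=0 G4=NOT G0=NOT 1=0 -> 10000

10000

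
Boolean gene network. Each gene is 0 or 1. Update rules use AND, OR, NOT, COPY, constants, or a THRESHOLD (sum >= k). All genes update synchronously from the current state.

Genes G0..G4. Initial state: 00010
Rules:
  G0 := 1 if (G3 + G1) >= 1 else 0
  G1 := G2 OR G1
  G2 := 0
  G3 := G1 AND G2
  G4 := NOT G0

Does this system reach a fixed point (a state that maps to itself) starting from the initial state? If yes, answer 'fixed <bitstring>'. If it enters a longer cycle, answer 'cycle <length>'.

Answer: fixed 00001

Derivation:
Step 0: 00010
Step 1: G0=(1+0>=1)=1 G1=G2|G1=0|0=0 G2=0(const) G3=G1&G2=0&0=0 G4=NOT G0=NOT 0=1 -> 10001
Step 2: G0=(0+0>=1)=0 G1=G2|G1=0|0=0 G2=0(const) G3=G1&G2=0&0=0 G4=NOT G0=NOT 1=0 -> 00000
Step 3: G0=(0+0>=1)=0 G1=G2|G1=0|0=0 G2=0(const) G3=G1&G2=0&0=0 G4=NOT G0=NOT 0=1 -> 00001
Step 4: G0=(0+0>=1)=0 G1=G2|G1=0|0=0 G2=0(const) G3=G1&G2=0&0=0 G4=NOT G0=NOT 0=1 -> 00001
Fixed point reached at step 3: 00001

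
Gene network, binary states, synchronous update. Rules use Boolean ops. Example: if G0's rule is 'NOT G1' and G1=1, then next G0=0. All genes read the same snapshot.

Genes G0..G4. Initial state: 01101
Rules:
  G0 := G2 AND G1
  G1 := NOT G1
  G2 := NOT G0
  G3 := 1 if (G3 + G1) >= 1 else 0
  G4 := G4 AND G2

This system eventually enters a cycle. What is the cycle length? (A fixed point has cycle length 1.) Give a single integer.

Step 0: 01101
Step 1: G0=G2&G1=1&1=1 G1=NOT G1=NOT 1=0 G2=NOT G0=NOT 0=1 G3=(0+1>=1)=1 G4=G4&G2=1&1=1 -> 10111
Step 2: G0=G2&G1=1&0=0 G1=NOT G1=NOT 0=1 G2=NOT G0=NOT 1=0 G3=(1+0>=1)=1 G4=G4&G2=1&1=1 -> 01011
Step 3: G0=G2&G1=0&1=0 G1=NOT G1=NOT 1=0 G2=NOT G0=NOT 0=1 G3=(1+1>=1)=1 G4=G4&G2=1&0=0 -> 00110
Step 4: G0=G2&G1=1&0=0 G1=NOT G1=NOT 0=1 G2=NOT G0=NOT 0=1 G3=(1+0>=1)=1 G4=G4&G2=0&1=0 -> 01110
Step 5: G0=G2&G1=1&1=1 G1=NOT G1=NOT 1=0 G2=NOT G0=NOT 0=1 G3=(1+1>=1)=1 G4=G4&G2=0&1=0 -> 10110
Step 6: G0=G2&G1=1&0=0 G1=NOT G1=NOT 0=1 G2=NOT G0=NOT 1=0 G3=(1+0>=1)=1 G4=G4&G2=0&1=0 -> 01010
Step 7: G0=G2&G1=0&1=0 G1=NOT G1=NOT 1=0 G2=NOT G0=NOT 0=1 G3=(1+1>=1)=1 G4=G4&G2=0&0=0 -> 00110
State from step 7 equals state from step 3 -> cycle length 4

Answer: 4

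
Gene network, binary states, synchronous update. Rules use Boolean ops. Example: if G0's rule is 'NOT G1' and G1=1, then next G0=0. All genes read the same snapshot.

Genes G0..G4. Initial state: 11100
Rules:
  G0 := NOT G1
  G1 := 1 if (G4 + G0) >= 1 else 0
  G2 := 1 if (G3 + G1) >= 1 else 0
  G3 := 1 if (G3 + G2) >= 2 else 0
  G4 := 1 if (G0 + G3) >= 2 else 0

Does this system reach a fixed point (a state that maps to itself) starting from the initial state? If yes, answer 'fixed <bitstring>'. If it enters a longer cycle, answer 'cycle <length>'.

Answer: cycle 4

Derivation:
Step 0: 11100
Step 1: G0=NOT G1=NOT 1=0 G1=(0+1>=1)=1 G2=(0+1>=1)=1 G3=(0+1>=2)=0 G4=(1+0>=2)=0 -> 01100
Step 2: G0=NOT G1=NOT 1=0 G1=(0+0>=1)=0 G2=(0+1>=1)=1 G3=(0+1>=2)=0 G4=(0+0>=2)=0 -> 00100
Step 3: G0=NOT G1=NOT 0=1 G1=(0+0>=1)=0 G2=(0+0>=1)=0 G3=(0+1>=2)=0 G4=(0+0>=2)=0 -> 10000
Step 4: G0=NOT G1=NOT 0=1 G1=(0+1>=1)=1 G2=(0+0>=1)=0 G3=(0+0>=2)=0 G4=(1+0>=2)=0 -> 11000
Step 5: G0=NOT G1=NOT 1=0 G1=(0+1>=1)=1 G2=(0+1>=1)=1 G3=(0+0>=2)=0 G4=(1+0>=2)=0 -> 01100
Cycle of length 4 starting at step 1 -> no fixed point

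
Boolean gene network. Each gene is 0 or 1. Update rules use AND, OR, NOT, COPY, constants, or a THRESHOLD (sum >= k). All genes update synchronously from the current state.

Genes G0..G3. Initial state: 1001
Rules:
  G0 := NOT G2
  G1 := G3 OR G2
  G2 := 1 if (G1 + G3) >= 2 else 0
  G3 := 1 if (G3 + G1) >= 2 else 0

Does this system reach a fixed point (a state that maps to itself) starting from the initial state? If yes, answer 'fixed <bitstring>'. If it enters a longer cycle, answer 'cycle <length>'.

Step 0: 1001
Step 1: G0=NOT G2=NOT 0=1 G1=G3|G2=1|0=1 G2=(0+1>=2)=0 G3=(1+0>=2)=0 -> 1100
Step 2: G0=NOT G2=NOT 0=1 G1=G3|G2=0|0=0 G2=(1+0>=2)=0 G3=(0+1>=2)=0 -> 1000
Step 3: G0=NOT G2=NOT 0=1 G1=G3|G2=0|0=0 G2=(0+0>=2)=0 G3=(0+0>=2)=0 -> 1000
Fixed point reached at step 2: 1000

Answer: fixed 1000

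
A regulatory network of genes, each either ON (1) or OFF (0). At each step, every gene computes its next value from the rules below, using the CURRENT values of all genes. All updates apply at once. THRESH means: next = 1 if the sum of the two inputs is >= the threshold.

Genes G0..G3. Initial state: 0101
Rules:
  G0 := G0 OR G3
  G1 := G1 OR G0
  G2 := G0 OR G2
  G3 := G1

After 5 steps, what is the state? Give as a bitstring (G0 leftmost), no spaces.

Step 1: G0=G0|G3=0|1=1 G1=G1|G0=1|0=1 G2=G0|G2=0|0=0 G3=G1=1 -> 1101
Step 2: G0=G0|G3=1|1=1 G1=G1|G0=1|1=1 G2=G0|G2=1|0=1 G3=G1=1 -> 1111
Step 3: G0=G0|G3=1|1=1 G1=G1|G0=1|1=1 G2=G0|G2=1|1=1 G3=G1=1 -> 1111
Step 4: G0=G0|G3=1|1=1 G1=G1|G0=1|1=1 G2=G0|G2=1|1=1 G3=G1=1 -> 1111
Step 5: G0=G0|G3=1|1=1 G1=G1|G0=1|1=1 G2=G0|G2=1|1=1 G3=G1=1 -> 1111

1111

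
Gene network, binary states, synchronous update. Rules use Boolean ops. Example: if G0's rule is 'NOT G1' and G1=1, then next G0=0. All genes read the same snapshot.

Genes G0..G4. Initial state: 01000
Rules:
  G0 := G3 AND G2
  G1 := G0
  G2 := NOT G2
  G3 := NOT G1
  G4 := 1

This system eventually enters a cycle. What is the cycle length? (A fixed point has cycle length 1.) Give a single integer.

Answer: 2

Derivation:
Step 0: 01000
Step 1: G0=G3&G2=0&0=0 G1=G0=0 G2=NOT G2=NOT 0=1 G3=NOT G1=NOT 1=0 G4=1(const) -> 00101
Step 2: G0=G3&G2=0&1=0 G1=G0=0 G2=NOT G2=NOT 1=0 G3=NOT G1=NOT 0=1 G4=1(const) -> 00011
Step 3: G0=G3&G2=1&0=0 G1=G0=0 G2=NOT G2=NOT 0=1 G3=NOT G1=NOT 0=1 G4=1(const) -> 00111
Step 4: G0=G3&G2=1&1=1 G1=G0=0 G2=NOT G2=NOT 1=0 G3=NOT G1=NOT 0=1 G4=1(const) -> 10011
Step 5: G0=G3&G2=1&0=0 G1=G0=1 G2=NOT G2=NOT 0=1 G3=NOT G1=NOT 0=1 G4=1(const) -> 01111
Step 6: G0=G3&G2=1&1=1 G1=G0=0 G2=NOT G2=NOT 1=0 G3=NOT G1=NOT 1=0 G4=1(const) -> 10001
Step 7: G0=G3&G2=0&0=0 G1=G0=1 G2=NOT G2=NOT 0=1 G3=NOT G1=NOT 0=1 G4=1(const) -> 01111
State from step 7 equals state from step 5 -> cycle length 2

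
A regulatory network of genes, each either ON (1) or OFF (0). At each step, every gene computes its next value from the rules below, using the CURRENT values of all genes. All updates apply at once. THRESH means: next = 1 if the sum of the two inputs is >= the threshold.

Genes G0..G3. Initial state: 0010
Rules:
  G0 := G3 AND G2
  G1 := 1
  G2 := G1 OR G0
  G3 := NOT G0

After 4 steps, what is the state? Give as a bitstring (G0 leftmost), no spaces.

Step 1: G0=G3&G2=0&1=0 G1=1(const) G2=G1|G0=0|0=0 G3=NOT G0=NOT 0=1 -> 0101
Step 2: G0=G3&G2=1&0=0 G1=1(const) G2=G1|G0=1|0=1 G3=NOT G0=NOT 0=1 -> 0111
Step 3: G0=G3&G2=1&1=1 G1=1(const) G2=G1|G0=1|0=1 G3=NOT G0=NOT 0=1 -> 1111
Step 4: G0=G3&G2=1&1=1 G1=1(const) G2=G1|G0=1|1=1 G3=NOT G0=NOT 1=0 -> 1110

1110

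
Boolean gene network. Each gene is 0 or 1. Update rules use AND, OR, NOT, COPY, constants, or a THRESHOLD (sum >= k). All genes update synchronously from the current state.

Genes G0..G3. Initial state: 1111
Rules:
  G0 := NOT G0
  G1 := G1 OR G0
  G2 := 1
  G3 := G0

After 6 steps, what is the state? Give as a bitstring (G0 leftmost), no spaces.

Step 1: G0=NOT G0=NOT 1=0 G1=G1|G0=1|1=1 G2=1(const) G3=G0=1 -> 0111
Step 2: G0=NOT G0=NOT 0=1 G1=G1|G0=1|0=1 G2=1(const) G3=G0=0 -> 1110
Step 3: G0=NOT G0=NOT 1=0 G1=G1|G0=1|1=1 G2=1(const) G3=G0=1 -> 0111
Step 4: G0=NOT G0=NOT 0=1 G1=G1|G0=1|0=1 G2=1(const) G3=G0=0 -> 1110
Step 5: G0=NOT G0=NOT 1=0 G1=G1|G0=1|1=1 G2=1(const) G3=G0=1 -> 0111
Step 6: G0=NOT G0=NOT 0=1 G1=G1|G0=1|0=1 G2=1(const) G3=G0=0 -> 1110

1110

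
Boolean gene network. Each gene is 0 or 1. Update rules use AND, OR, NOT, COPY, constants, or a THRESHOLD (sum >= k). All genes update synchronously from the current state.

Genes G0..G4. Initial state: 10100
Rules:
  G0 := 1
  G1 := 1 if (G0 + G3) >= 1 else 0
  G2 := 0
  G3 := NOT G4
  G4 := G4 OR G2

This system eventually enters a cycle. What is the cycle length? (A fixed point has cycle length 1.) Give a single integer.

Answer: 1

Derivation:
Step 0: 10100
Step 1: G0=1(const) G1=(1+0>=1)=1 G2=0(const) G3=NOT G4=NOT 0=1 G4=G4|G2=0|1=1 -> 11011
Step 2: G0=1(const) G1=(1+1>=1)=1 G2=0(const) G3=NOT G4=NOT 1=0 G4=G4|G2=1|0=1 -> 11001
Step 3: G0=1(const) G1=(1+0>=1)=1 G2=0(const) G3=NOT G4=NOT 1=0 G4=G4|G2=1|0=1 -> 11001
State from step 3 equals state from step 2 -> cycle length 1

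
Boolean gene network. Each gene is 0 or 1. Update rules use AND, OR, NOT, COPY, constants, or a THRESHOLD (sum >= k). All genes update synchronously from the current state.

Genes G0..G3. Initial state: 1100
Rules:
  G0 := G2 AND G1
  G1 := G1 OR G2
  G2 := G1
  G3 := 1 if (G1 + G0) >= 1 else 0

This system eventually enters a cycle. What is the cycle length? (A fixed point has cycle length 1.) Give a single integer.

Answer: 1

Derivation:
Step 0: 1100
Step 1: G0=G2&G1=0&1=0 G1=G1|G2=1|0=1 G2=G1=1 G3=(1+1>=1)=1 -> 0111
Step 2: G0=G2&G1=1&1=1 G1=G1|G2=1|1=1 G2=G1=1 G3=(1+0>=1)=1 -> 1111
Step 3: G0=G2&G1=1&1=1 G1=G1|G2=1|1=1 G2=G1=1 G3=(1+1>=1)=1 -> 1111
State from step 3 equals state from step 2 -> cycle length 1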